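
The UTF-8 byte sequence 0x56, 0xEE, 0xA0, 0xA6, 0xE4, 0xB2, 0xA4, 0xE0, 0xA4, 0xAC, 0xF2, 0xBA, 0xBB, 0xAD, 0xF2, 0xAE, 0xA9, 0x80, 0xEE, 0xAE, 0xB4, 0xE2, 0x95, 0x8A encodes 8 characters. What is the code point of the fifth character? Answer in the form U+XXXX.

U+BAEED

Offset 0: leading byte 0x56 = 01010110 → 1-byte char #1 = 56.
Offset 1: leading byte 0xEE = 11101110 → 3-byte char #2 = EE A0 A6.
Offset 4: leading byte 0xE4 = 11100100 → 3-byte char #3 = E4 B2 A4.
Offset 7: leading byte 0xE0 = 11100000 → 3-byte char #4 = E0 A4 AC.
Offset 10: leading byte 0xF2 = 11110010 → 4-byte char #5 = F2 BA BB AD.
Leading byte 0xF2 = 11110010 matches 11110xxx → 4-byte sequence.
Byte 1: 0xF2 = 11110010, payload 010 (3 bits).
Byte 2: 0xBA = 10111010 (10xxxxxx ✓), payload 111010.
Byte 3: 0xBB = 10111011 (10xxxxxx ✓), payload 111011.
Byte 4: 0xAD = 10101101 (10xxxxxx ✓), payload 101101.
Concatenate: 010111010111011101101 = 0xBAEED (21 bits → U+BAEED).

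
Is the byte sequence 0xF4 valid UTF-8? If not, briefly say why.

invalid (sequence truncated)

Leading byte 0xF4 = 11110100 → 4-byte form, but only 1 byte is present.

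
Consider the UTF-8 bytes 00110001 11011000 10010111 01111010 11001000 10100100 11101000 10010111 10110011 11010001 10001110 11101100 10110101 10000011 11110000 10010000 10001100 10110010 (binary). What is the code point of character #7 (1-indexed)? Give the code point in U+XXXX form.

U+CD43

Offset 0: leading byte 0x31 = 00110001 → 1-byte char #1 = 31.
Offset 1: leading byte 0xD8 = 11011000 → 2-byte char #2 = D8 97.
Offset 3: leading byte 0x7A = 01111010 → 1-byte char #3 = 7A.
Offset 4: leading byte 0xC8 = 11001000 → 2-byte char #4 = C8 A4.
Offset 6: leading byte 0xE8 = 11101000 → 3-byte char #5 = E8 97 B3.
Offset 9: leading byte 0xD1 = 11010001 → 2-byte char #6 = D1 8E.
Offset 11: leading byte 0xEC = 11101100 → 3-byte char #7 = EC B5 83.
Leading byte 0xEC = 11101100 matches 1110xxxx → 3-byte sequence.
Byte 1: 0xEC = 11101100, payload 1100 (4 bits).
Byte 2: 0xB5 = 10110101 (10xxxxxx ✓), payload 110101.
Byte 3: 0x83 = 10000011 (10xxxxxx ✓), payload 000011.
Concatenate: 1100110101000011 = 0xCD43 (16 bits → U+CD43).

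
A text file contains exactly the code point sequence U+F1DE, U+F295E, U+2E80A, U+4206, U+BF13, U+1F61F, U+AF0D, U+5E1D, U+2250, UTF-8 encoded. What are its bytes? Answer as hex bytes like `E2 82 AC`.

U+F1DE: 3-byte form → EF 87 9E.
U+F295E: 4-byte form → F3 B2 A5 9E.
U+2E80A: 4-byte form → F0 AE A0 8A.
U+4206: 3-byte form → E4 88 86.
U+BF13: 3-byte form → EB BC 93.
U+1F61F: 4-byte form → F0 9F 98 9F.
U+AF0D: 3-byte form → EA BC 8D.
U+5E1D: 3-byte form → E5 B8 9D.
U+2250: 3-byte form → E2 89 90.
Concatenated (30 bytes): EF 87 9E F3 B2 A5 9E F0 AE A0 8A E4 88 86 EB BC 93 F0 9F 98 9F EA BC 8D E5 B8 9D E2 89 90.

EF 87 9E F3 B2 A5 9E F0 AE A0 8A E4 88 86 EB BC 93 F0 9F 98 9F EA BC 8D E5 B8 9D E2 89 90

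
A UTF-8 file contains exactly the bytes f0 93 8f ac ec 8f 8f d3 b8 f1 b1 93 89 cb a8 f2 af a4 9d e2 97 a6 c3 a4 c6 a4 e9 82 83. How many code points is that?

10

Byte at offset 0: 0xF0 = 11110000 → 4-byte char (#1). Advance 4.
Byte at offset 4: 0xEC = 11101100 → 3-byte char (#2). Advance 3.
Byte at offset 7: 0xD3 = 11010011 → 2-byte char (#3). Advance 2.
Byte at offset 9: 0xF1 = 11110001 → 4-byte char (#4). Advance 4.
Byte at offset 13: 0xCB = 11001011 → 2-byte char (#5). Advance 2.
Byte at offset 15: 0xF2 = 11110010 → 4-byte char (#6). Advance 4.
Byte at offset 19: 0xE2 = 11100010 → 3-byte char (#7). Advance 3.
Byte at offset 22: 0xC3 = 11000011 → 2-byte char (#8). Advance 2.
Byte at offset 24: 0xC6 = 11000110 → 2-byte char (#9). Advance 2.
Byte at offset 26: 0xE9 = 11101001 → 3-byte char (#10). Advance 3.
Reached end at offset 29 after 10 code points.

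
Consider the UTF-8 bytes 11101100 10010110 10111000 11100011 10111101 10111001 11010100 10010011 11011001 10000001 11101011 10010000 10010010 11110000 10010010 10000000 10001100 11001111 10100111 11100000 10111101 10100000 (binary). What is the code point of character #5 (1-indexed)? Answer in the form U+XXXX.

U+B412

Offset 0: leading byte 0xEC = 11101100 → 3-byte char #1 = EC 96 B8.
Offset 3: leading byte 0xE3 = 11100011 → 3-byte char #2 = E3 BD B9.
Offset 6: leading byte 0xD4 = 11010100 → 2-byte char #3 = D4 93.
Offset 8: leading byte 0xD9 = 11011001 → 2-byte char #4 = D9 81.
Offset 10: leading byte 0xEB = 11101011 → 3-byte char #5 = EB 90 92.
Leading byte 0xEB = 11101011 matches 1110xxxx → 3-byte sequence.
Byte 1: 0xEB = 11101011, payload 1011 (4 bits).
Byte 2: 0x90 = 10010000 (10xxxxxx ✓), payload 010000.
Byte 3: 0x92 = 10010010 (10xxxxxx ✓), payload 010010.
Concatenate: 1011010000010010 = 0xB412 (16 bits → U+B412).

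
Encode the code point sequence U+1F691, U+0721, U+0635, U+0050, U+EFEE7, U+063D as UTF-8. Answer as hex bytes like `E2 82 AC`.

F0 9F 9A 91 DC A1 D8 B5 50 F3 AF BB A7 D8 BD

U+1F691: 4-byte form → F0 9F 9A 91.
U+0721: 2-byte form → DC A1.
U+0635: 2-byte form → D8 B5.
U+0050: 1-byte form → 50.
U+EFEE7: 4-byte form → F3 AF BB A7.
U+063D: 2-byte form → D8 BD.
Concatenated (15 bytes): F0 9F 9A 91 DC A1 D8 B5 50 F3 AF BB A7 D8 BD.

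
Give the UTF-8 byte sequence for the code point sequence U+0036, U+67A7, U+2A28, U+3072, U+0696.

36 E6 9E A7 E2 A8 A8 E3 81 B2 DA 96

U+0036: 1-byte form → 36.
U+67A7: 3-byte form → E6 9E A7.
U+2A28: 3-byte form → E2 A8 A8.
U+3072: 3-byte form → E3 81 B2.
U+0696: 2-byte form → DA 96.
Concatenated (12 bytes): 36 E6 9E A7 E2 A8 A8 E3 81 B2 DA 96.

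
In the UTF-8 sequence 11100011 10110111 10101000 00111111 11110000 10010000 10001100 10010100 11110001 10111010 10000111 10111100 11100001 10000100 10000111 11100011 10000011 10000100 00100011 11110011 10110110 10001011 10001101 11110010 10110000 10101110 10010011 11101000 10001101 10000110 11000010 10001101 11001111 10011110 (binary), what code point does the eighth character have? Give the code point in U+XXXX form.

U+F62CD

Offset 0: leading byte 0xE3 = 11100011 → 3-byte char #1 = E3 B7 A8.
Offset 3: leading byte 0x3F = 00111111 → 1-byte char #2 = 3F.
Offset 4: leading byte 0xF0 = 11110000 → 4-byte char #3 = F0 90 8C 94.
Offset 8: leading byte 0xF1 = 11110001 → 4-byte char #4 = F1 BA 87 BC.
Offset 12: leading byte 0xE1 = 11100001 → 3-byte char #5 = E1 84 87.
Offset 15: leading byte 0xE3 = 11100011 → 3-byte char #6 = E3 83 84.
Offset 18: leading byte 0x23 = 00100011 → 1-byte char #7 = 23.
Offset 19: leading byte 0xF3 = 11110011 → 4-byte char #8 = F3 B6 8B 8D.
Leading byte 0xF3 = 11110011 matches 11110xxx → 4-byte sequence.
Byte 1: 0xF3 = 11110011, payload 011 (3 bits).
Byte 2: 0xB6 = 10110110 (10xxxxxx ✓), payload 110110.
Byte 3: 0x8B = 10001011 (10xxxxxx ✓), payload 001011.
Byte 4: 0x8D = 10001101 (10xxxxxx ✓), payload 001101.
Concatenate: 011110110001011001101 = 0xF62CD (21 bits → U+F62CD).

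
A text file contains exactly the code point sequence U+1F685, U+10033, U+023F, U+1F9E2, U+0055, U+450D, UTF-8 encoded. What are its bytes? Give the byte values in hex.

U+1F685: 4-byte form → F0 9F 9A 85.
U+10033: 4-byte form → F0 90 80 B3.
U+023F: 2-byte form → C8 BF.
U+1F9E2: 4-byte form → F0 9F A7 A2.
U+0055: 1-byte form → 55.
U+450D: 3-byte form → E4 94 8D.
Concatenated (18 bytes): F0 9F 9A 85 F0 90 80 B3 C8 BF F0 9F A7 A2 55 E4 94 8D.

F0 9F 9A 85 F0 90 80 B3 C8 BF F0 9F A7 A2 55 E4 94 8D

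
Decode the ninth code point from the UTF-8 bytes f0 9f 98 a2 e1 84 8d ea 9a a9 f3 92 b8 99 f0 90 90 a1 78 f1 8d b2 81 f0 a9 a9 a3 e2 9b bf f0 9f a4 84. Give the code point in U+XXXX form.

U+26FF

Offset 0: leading byte 0xF0 = 11110000 → 4-byte char #1 = F0 9F 98 A2.
Offset 4: leading byte 0xE1 = 11100001 → 3-byte char #2 = E1 84 8D.
Offset 7: leading byte 0xEA = 11101010 → 3-byte char #3 = EA 9A A9.
Offset 10: leading byte 0xF3 = 11110011 → 4-byte char #4 = F3 92 B8 99.
Offset 14: leading byte 0xF0 = 11110000 → 4-byte char #5 = F0 90 90 A1.
Offset 18: leading byte 0x78 = 01111000 → 1-byte char #6 = 78.
Offset 19: leading byte 0xF1 = 11110001 → 4-byte char #7 = F1 8D B2 81.
Offset 23: leading byte 0xF0 = 11110000 → 4-byte char #8 = F0 A9 A9 A3.
Offset 27: leading byte 0xE2 = 11100010 → 3-byte char #9 = E2 9B BF.
Leading byte 0xE2 = 11100010 matches 1110xxxx → 3-byte sequence.
Byte 1: 0xE2 = 11100010, payload 0010 (4 bits).
Byte 2: 0x9B = 10011011 (10xxxxxx ✓), payload 011011.
Byte 3: 0xBF = 10111111 (10xxxxxx ✓), payload 111111.
Concatenate: 0010011011111111 = 0x26FF (16 bits → U+26FF).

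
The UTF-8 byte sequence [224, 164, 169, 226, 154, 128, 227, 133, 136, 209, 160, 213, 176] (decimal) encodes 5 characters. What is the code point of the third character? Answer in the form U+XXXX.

Offset 0: leading byte 0xE0 = 11100000 → 3-byte char #1 = E0 A4 A9.
Offset 3: leading byte 0xE2 = 11100010 → 3-byte char #2 = E2 9A 80.
Offset 6: leading byte 0xE3 = 11100011 → 3-byte char #3 = E3 85 88.
Leading byte 0xE3 = 11100011 matches 1110xxxx → 3-byte sequence.
Byte 1: 0xE3 = 11100011, payload 0011 (4 bits).
Byte 2: 0x85 = 10000101 (10xxxxxx ✓), payload 000101.
Byte 3: 0x88 = 10001000 (10xxxxxx ✓), payload 001000.
Concatenate: 0011000101001000 = 0x3148 (16 bits → U+3148).

U+3148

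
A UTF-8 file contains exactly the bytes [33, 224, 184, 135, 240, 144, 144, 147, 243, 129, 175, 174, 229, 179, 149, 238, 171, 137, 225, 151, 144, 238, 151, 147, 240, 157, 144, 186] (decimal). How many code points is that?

9

Byte at offset 0: 0x21 = 00100001 → 1-byte char (#1). Advance 1.
Byte at offset 1: 0xE0 = 11100000 → 3-byte char (#2). Advance 3.
Byte at offset 4: 0xF0 = 11110000 → 4-byte char (#3). Advance 4.
Byte at offset 8: 0xF3 = 11110011 → 4-byte char (#4). Advance 4.
Byte at offset 12: 0xE5 = 11100101 → 3-byte char (#5). Advance 3.
Byte at offset 15: 0xEE = 11101110 → 3-byte char (#6). Advance 3.
Byte at offset 18: 0xE1 = 11100001 → 3-byte char (#7). Advance 3.
Byte at offset 21: 0xEE = 11101110 → 3-byte char (#8). Advance 3.
Byte at offset 24: 0xF0 = 11110000 → 4-byte char (#9). Advance 4.
Reached end at offset 28 after 9 code points.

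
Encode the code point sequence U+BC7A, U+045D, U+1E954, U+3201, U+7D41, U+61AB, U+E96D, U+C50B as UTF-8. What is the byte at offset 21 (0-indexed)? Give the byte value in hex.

0xEC

U+BC7A → 3-byte form EB B1 BA at offsets 0–2.
U+045D → 2-byte form D1 9D at offsets 3–4.
U+1E954 → 4-byte form F0 9E A5 94 at offsets 5–8.
U+3201 → 3-byte form E3 88 81 at offsets 9–11.
U+7D41 → 3-byte form E7 B5 81 at offsets 12–14.
U+61AB → 3-byte form E6 86 AB at offsets 15–17.
U+E96D → 3-byte form EE A5 AD at offsets 18–20.
U+C50B → 3-byte form EC 94 8B at offsets 21–23.
Offset 21 falls in char 8's range; it's byte 1 of EC 94 8B = 0xEC.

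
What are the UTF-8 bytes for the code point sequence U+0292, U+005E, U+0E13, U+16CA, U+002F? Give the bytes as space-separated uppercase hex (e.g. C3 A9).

U+0292: 2-byte form → CA 92.
U+005E: 1-byte form → 5E.
U+0E13: 3-byte form → E0 B8 93.
U+16CA: 3-byte form → E1 9B 8A.
U+002F: 1-byte form → 2F.
Concatenated (10 bytes): CA 92 5E E0 B8 93 E1 9B 8A 2F.

CA 92 5E E0 B8 93 E1 9B 8A 2F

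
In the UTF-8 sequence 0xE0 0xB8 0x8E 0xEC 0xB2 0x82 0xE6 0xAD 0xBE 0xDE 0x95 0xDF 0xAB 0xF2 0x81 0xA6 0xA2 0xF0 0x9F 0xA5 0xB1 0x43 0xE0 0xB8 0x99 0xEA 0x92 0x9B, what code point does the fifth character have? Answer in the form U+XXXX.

Offset 0: leading byte 0xE0 = 11100000 → 3-byte char #1 = E0 B8 8E.
Offset 3: leading byte 0xEC = 11101100 → 3-byte char #2 = EC B2 82.
Offset 6: leading byte 0xE6 = 11100110 → 3-byte char #3 = E6 AD BE.
Offset 9: leading byte 0xDE = 11011110 → 2-byte char #4 = DE 95.
Offset 11: leading byte 0xDF = 11011111 → 2-byte char #5 = DF AB.
Leading byte 0xDF = 11011111 matches 110xxxxx → 2-byte sequence.
Byte 1: 0xDF = 11011111, payload 11111 (5 bits).
Byte 2: 0xAB = 10101011 (10xxxxxx ✓), payload 101011.
Concatenate: 11111101011 = 0x7EB (11 bits → U+07EB).

U+07EB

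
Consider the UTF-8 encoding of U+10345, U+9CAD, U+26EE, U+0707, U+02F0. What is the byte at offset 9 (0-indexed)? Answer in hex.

0xAE

U+10345 → 4-byte form F0 90 8D 85 at offsets 0–3.
U+9CAD → 3-byte form E9 B2 AD at offsets 4–6.
U+26EE → 3-byte form E2 9B AE at offsets 7–9.
Offset 9 falls in char 3's range; it's byte 3 of E2 9B AE = 0xAE.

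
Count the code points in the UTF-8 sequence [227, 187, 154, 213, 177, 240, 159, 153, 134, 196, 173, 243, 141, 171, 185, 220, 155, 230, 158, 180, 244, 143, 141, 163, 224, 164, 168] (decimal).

9

Byte at offset 0: 0xE3 = 11100011 → 3-byte char (#1). Advance 3.
Byte at offset 3: 0xD5 = 11010101 → 2-byte char (#2). Advance 2.
Byte at offset 5: 0xF0 = 11110000 → 4-byte char (#3). Advance 4.
Byte at offset 9: 0xC4 = 11000100 → 2-byte char (#4). Advance 2.
Byte at offset 11: 0xF3 = 11110011 → 4-byte char (#5). Advance 4.
Byte at offset 15: 0xDC = 11011100 → 2-byte char (#6). Advance 2.
Byte at offset 17: 0xE6 = 11100110 → 3-byte char (#7). Advance 3.
Byte at offset 20: 0xF4 = 11110100 → 4-byte char (#8). Advance 4.
Byte at offset 24: 0xE0 = 11100000 → 3-byte char (#9). Advance 3.
Reached end at offset 27 after 9 code points.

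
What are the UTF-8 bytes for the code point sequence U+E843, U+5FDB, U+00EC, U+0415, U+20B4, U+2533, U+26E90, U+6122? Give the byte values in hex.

U+E843: 3-byte form → EE A1 83.
U+5FDB: 3-byte form → E5 BF 9B.
U+00EC: 2-byte form → C3 AC.
U+0415: 2-byte form → D0 95.
U+20B4: 3-byte form → E2 82 B4.
U+2533: 3-byte form → E2 94 B3.
U+26E90: 4-byte form → F0 A6 BA 90.
U+6122: 3-byte form → E6 84 A2.
Concatenated (23 bytes): EE A1 83 E5 BF 9B C3 AC D0 95 E2 82 B4 E2 94 B3 F0 A6 BA 90 E6 84 A2.

EE A1 83 E5 BF 9B C3 AC D0 95 E2 82 B4 E2 94 B3 F0 A6 BA 90 E6 84 A2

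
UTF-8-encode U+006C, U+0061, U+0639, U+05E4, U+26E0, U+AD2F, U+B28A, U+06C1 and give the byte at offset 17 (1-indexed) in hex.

0x81

1-indexed offset 17 is 0-indexed offset 16.
U+006C → 1-byte form 6C at offsets 0–0.
U+0061 → 1-byte form 61 at offsets 1–1.
U+0639 → 2-byte form D8 B9 at offsets 2–3.
U+05E4 → 2-byte form D7 A4 at offsets 4–5.
U+26E0 → 3-byte form E2 9B A0 at offsets 6–8.
U+AD2F → 3-byte form EA B4 AF at offsets 9–11.
U+B28A → 3-byte form EB 8A 8A at offsets 12–14.
U+06C1 → 2-byte form DB 81 at offsets 15–16.
Offset 16 falls in char 8's range; it's byte 2 of DB 81 = 0x81.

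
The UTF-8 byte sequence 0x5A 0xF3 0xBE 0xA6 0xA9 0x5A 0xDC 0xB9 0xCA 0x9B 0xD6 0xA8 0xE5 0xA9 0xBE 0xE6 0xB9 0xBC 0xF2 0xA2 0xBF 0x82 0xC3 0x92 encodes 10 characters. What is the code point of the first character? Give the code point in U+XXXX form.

Offset 0: leading byte 0x5A = 01011010 → 1-byte char #1 = 5A.
Leading byte 0x5A = 01011010 matches 0xxxxxxx → 1-byte sequence.
Byte 1: 0x5A = 01011010, payload 1011010 (7 bits).
Concatenate: 1011010 = 0x5A (7 bits → U+005A).

U+005A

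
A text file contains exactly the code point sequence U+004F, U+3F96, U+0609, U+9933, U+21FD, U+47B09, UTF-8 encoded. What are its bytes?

4F E3 BE 96 D8 89 E9 A4 B3 E2 87 BD F1 87 AC 89

U+004F: 1-byte form → 4F.
U+3F96: 3-byte form → E3 BE 96.
U+0609: 2-byte form → D8 89.
U+9933: 3-byte form → E9 A4 B3.
U+21FD: 3-byte form → E2 87 BD.
U+47B09: 4-byte form → F1 87 AC 89.
Concatenated (16 bytes): 4F E3 BE 96 D8 89 E9 A4 B3 E2 87 BD F1 87 AC 89.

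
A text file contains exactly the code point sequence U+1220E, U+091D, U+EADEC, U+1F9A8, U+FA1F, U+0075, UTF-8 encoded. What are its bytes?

F0 92 88 8E E0 A4 9D F3 AA B7 AC F0 9F A6 A8 EF A8 9F 75

U+1220E: 4-byte form → F0 92 88 8E.
U+091D: 3-byte form → E0 A4 9D.
U+EADEC: 4-byte form → F3 AA B7 AC.
U+1F9A8: 4-byte form → F0 9F A6 A8.
U+FA1F: 3-byte form → EF A8 9F.
U+0075: 1-byte form → 75.
Concatenated (19 bytes): F0 92 88 8E E0 A4 9D F3 AA B7 AC F0 9F A6 A8 EF A8 9F 75.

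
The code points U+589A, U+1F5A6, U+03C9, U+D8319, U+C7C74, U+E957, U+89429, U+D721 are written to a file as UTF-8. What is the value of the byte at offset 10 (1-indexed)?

0xF3

1-indexed offset 10 is 0-indexed offset 9.
U+589A → 3-byte form E5 A2 9A at offsets 0–2.
U+1F5A6 → 4-byte form F0 9F 96 A6 at offsets 3–6.
U+03C9 → 2-byte form CF 89 at offsets 7–8.
U+D8319 → 4-byte form F3 98 8C 99 at offsets 9–12.
Offset 9 falls in char 4's range; it's byte 1 of F3 98 8C 99 = 0xF3.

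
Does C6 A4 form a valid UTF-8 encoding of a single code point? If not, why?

valid

Leading byte 0xC6 = 11000110 → 2-byte form.
Continuation bytes 0xA4=10100100 all match 10xxxxxx.
Decoded value 0x1A4 is ≥ 0x80 (shortest form) and not a surrogate.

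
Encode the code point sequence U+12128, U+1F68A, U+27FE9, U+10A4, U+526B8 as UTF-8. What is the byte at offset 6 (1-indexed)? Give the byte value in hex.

1-indexed offset 6 is 0-indexed offset 5.
U+12128 → 4-byte form F0 92 84 A8 at offsets 0–3.
U+1F68A → 4-byte form F0 9F 9A 8A at offsets 4–7.
Offset 5 falls in char 2's range; it's byte 2 of F0 9F 9A 8A = 0x9F.

0x9F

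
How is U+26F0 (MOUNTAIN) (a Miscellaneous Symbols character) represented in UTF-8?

U+26F0 = 0x26F0 = 9968 decimal. In range U+0800–U+FFFF → 3-byte form: 1110xxxx 10xxxxxx 10xxxxxx.
Binary (16 bits): 0010011011110000.
Split 4+6+6: 0010 | 011011 | 110000.
Byte 1: 11100010 = 0xE2.
Byte 2: 10011011 = 0x9B.
Byte 3: 10110000 = 0xB0.

E2 9B B0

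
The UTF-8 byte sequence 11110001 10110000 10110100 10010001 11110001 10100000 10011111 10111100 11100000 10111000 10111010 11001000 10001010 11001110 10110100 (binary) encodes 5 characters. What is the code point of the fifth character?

Offset 0: leading byte 0xF1 = 11110001 → 4-byte char #1 = F1 B0 B4 91.
Offset 4: leading byte 0xF1 = 11110001 → 4-byte char #2 = F1 A0 9F BC.
Offset 8: leading byte 0xE0 = 11100000 → 3-byte char #3 = E0 B8 BA.
Offset 11: leading byte 0xC8 = 11001000 → 2-byte char #4 = C8 8A.
Offset 13: leading byte 0xCE = 11001110 → 2-byte char #5 = CE B4.
Leading byte 0xCE = 11001110 matches 110xxxxx → 2-byte sequence.
Byte 1: 0xCE = 11001110, payload 01110 (5 bits).
Byte 2: 0xB4 = 10110100 (10xxxxxx ✓), payload 110100.
Concatenate: 01110110100 = 0x3B4 (11 bits → U+03B4).

U+03B4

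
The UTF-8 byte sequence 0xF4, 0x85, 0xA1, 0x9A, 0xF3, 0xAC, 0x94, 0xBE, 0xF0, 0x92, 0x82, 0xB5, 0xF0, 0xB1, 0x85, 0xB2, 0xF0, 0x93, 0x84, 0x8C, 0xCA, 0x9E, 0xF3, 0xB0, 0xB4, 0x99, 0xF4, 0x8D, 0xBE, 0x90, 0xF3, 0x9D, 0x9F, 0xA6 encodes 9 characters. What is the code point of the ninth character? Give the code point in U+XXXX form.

Offset 0: leading byte 0xF4 = 11110100 → 4-byte char #1 = F4 85 A1 9A.
Offset 4: leading byte 0xF3 = 11110011 → 4-byte char #2 = F3 AC 94 BE.
Offset 8: leading byte 0xF0 = 11110000 → 4-byte char #3 = F0 92 82 B5.
Offset 12: leading byte 0xF0 = 11110000 → 4-byte char #4 = F0 B1 85 B2.
Offset 16: leading byte 0xF0 = 11110000 → 4-byte char #5 = F0 93 84 8C.
Offset 20: leading byte 0xCA = 11001010 → 2-byte char #6 = CA 9E.
Offset 22: leading byte 0xF3 = 11110011 → 4-byte char #7 = F3 B0 B4 99.
Offset 26: leading byte 0xF4 = 11110100 → 4-byte char #8 = F4 8D BE 90.
Offset 30: leading byte 0xF3 = 11110011 → 4-byte char #9 = F3 9D 9F A6.
Leading byte 0xF3 = 11110011 matches 11110xxx → 4-byte sequence.
Byte 1: 0xF3 = 11110011, payload 011 (3 bits).
Byte 2: 0x9D = 10011101 (10xxxxxx ✓), payload 011101.
Byte 3: 0x9F = 10011111 (10xxxxxx ✓), payload 011111.
Byte 4: 0xA6 = 10100110 (10xxxxxx ✓), payload 100110.
Concatenate: 011011101011111100110 = 0xDD7E6 (21 bits → U+DD7E6).

U+DD7E6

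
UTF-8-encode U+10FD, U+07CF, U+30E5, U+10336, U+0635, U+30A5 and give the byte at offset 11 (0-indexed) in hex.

0xB6

U+10FD → 3-byte form E1 83 BD at offsets 0–2.
U+07CF → 2-byte form DF 8F at offsets 3–4.
U+30E5 → 3-byte form E3 83 A5 at offsets 5–7.
U+10336 → 4-byte form F0 90 8C B6 at offsets 8–11.
Offset 11 falls in char 4's range; it's byte 4 of F0 90 8C B6 = 0xB6.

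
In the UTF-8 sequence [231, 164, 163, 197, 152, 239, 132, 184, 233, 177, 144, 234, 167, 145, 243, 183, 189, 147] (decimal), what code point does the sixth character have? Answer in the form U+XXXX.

Offset 0: leading byte 0xE7 = 11100111 → 3-byte char #1 = E7 A4 A3.
Offset 3: leading byte 0xC5 = 11000101 → 2-byte char #2 = C5 98.
Offset 5: leading byte 0xEF = 11101111 → 3-byte char #3 = EF 84 B8.
Offset 8: leading byte 0xE9 = 11101001 → 3-byte char #4 = E9 B1 90.
Offset 11: leading byte 0xEA = 11101010 → 3-byte char #5 = EA A7 91.
Offset 14: leading byte 0xF3 = 11110011 → 4-byte char #6 = F3 B7 BD 93.
Leading byte 0xF3 = 11110011 matches 11110xxx → 4-byte sequence.
Byte 1: 0xF3 = 11110011, payload 011 (3 bits).
Byte 2: 0xB7 = 10110111 (10xxxxxx ✓), payload 110111.
Byte 3: 0xBD = 10111101 (10xxxxxx ✓), payload 111101.
Byte 4: 0x93 = 10010011 (10xxxxxx ✓), payload 010011.
Concatenate: 011110111111101010011 = 0xF7F53 (21 bits → U+F7F53).

U+F7F53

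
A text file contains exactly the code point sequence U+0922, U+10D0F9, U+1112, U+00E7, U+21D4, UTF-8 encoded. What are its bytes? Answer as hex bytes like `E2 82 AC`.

U+0922: 3-byte form → E0 A4 A2.
U+10D0F9: 4-byte form → F4 8D 83 B9.
U+1112: 3-byte form → E1 84 92.
U+00E7: 2-byte form → C3 A7.
U+21D4: 3-byte form → E2 87 94.
Concatenated (15 bytes): E0 A4 A2 F4 8D 83 B9 E1 84 92 C3 A7 E2 87 94.

E0 A4 A2 F4 8D 83 B9 E1 84 92 C3 A7 E2 87 94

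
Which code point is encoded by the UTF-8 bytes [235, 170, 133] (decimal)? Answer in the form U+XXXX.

U+BA85

Leading byte 0xEB = 11101011 matches 1110xxxx → 3-byte sequence.
Byte 1: 0xEB = 11101011, payload 1011 (4 bits).
Byte 2: 0xAA = 10101010 (10xxxxxx ✓), payload 101010.
Byte 3: 0x85 = 10000101 (10xxxxxx ✓), payload 000101.
Concatenate: 1011101010000101 = 0xBA85 (16 bits → U+BA85).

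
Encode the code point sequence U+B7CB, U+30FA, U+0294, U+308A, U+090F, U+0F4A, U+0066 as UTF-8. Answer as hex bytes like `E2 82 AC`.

U+B7CB: 3-byte form → EB 9F 8B.
U+30FA: 3-byte form → E3 83 BA.
U+0294: 2-byte form → CA 94.
U+308A: 3-byte form → E3 82 8A.
U+090F: 3-byte form → E0 A4 8F.
U+0F4A: 3-byte form → E0 BD 8A.
U+0066: 1-byte form → 66.
Concatenated (18 bytes): EB 9F 8B E3 83 BA CA 94 E3 82 8A E0 A4 8F E0 BD 8A 66.

EB 9F 8B E3 83 BA CA 94 E3 82 8A E0 A4 8F E0 BD 8A 66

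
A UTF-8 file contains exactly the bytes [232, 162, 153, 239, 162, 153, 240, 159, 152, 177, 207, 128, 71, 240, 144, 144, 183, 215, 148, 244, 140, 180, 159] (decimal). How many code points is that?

Byte at offset 0: 0xE8 = 11101000 → 3-byte char (#1). Advance 3.
Byte at offset 3: 0xEF = 11101111 → 3-byte char (#2). Advance 3.
Byte at offset 6: 0xF0 = 11110000 → 4-byte char (#3). Advance 4.
Byte at offset 10: 0xCF = 11001111 → 2-byte char (#4). Advance 2.
Byte at offset 12: 0x47 = 01000111 → 1-byte char (#5). Advance 1.
Byte at offset 13: 0xF0 = 11110000 → 4-byte char (#6). Advance 4.
Byte at offset 17: 0xD7 = 11010111 → 2-byte char (#7). Advance 2.
Byte at offset 19: 0xF4 = 11110100 → 4-byte char (#8). Advance 4.
Reached end at offset 23 after 8 code points.

8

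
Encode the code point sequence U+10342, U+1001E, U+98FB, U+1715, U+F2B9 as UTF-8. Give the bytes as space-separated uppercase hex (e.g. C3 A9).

U+10342: 4-byte form → F0 90 8D 82.
U+1001E: 4-byte form → F0 90 80 9E.
U+98FB: 3-byte form → E9 A3 BB.
U+1715: 3-byte form → E1 9C 95.
U+F2B9: 3-byte form → EF 8A B9.
Concatenated (17 bytes): F0 90 8D 82 F0 90 80 9E E9 A3 BB E1 9C 95 EF 8A B9.

F0 90 8D 82 F0 90 80 9E E9 A3 BB E1 9C 95 EF 8A B9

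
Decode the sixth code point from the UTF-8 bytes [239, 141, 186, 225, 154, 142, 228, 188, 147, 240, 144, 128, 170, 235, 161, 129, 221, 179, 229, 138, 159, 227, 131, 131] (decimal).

Offset 0: leading byte 0xEF = 11101111 → 3-byte char #1 = EF 8D BA.
Offset 3: leading byte 0xE1 = 11100001 → 3-byte char #2 = E1 9A 8E.
Offset 6: leading byte 0xE4 = 11100100 → 3-byte char #3 = E4 BC 93.
Offset 9: leading byte 0xF0 = 11110000 → 4-byte char #4 = F0 90 80 AA.
Offset 13: leading byte 0xEB = 11101011 → 3-byte char #5 = EB A1 81.
Offset 16: leading byte 0xDD = 11011101 → 2-byte char #6 = DD B3.
Leading byte 0xDD = 11011101 matches 110xxxxx → 2-byte sequence.
Byte 1: 0xDD = 11011101, payload 11101 (5 bits).
Byte 2: 0xB3 = 10110011 (10xxxxxx ✓), payload 110011.
Concatenate: 11101110011 = 0x773 (11 bits → U+0773).

U+0773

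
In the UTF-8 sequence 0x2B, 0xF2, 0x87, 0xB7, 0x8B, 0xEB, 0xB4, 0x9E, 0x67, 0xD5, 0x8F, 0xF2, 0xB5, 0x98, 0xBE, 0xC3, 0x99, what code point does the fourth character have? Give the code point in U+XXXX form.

U+0067

Offset 0: leading byte 0x2B = 00101011 → 1-byte char #1 = 2B.
Offset 1: leading byte 0xF2 = 11110010 → 4-byte char #2 = F2 87 B7 8B.
Offset 5: leading byte 0xEB = 11101011 → 3-byte char #3 = EB B4 9E.
Offset 8: leading byte 0x67 = 01100111 → 1-byte char #4 = 67.
Leading byte 0x67 = 01100111 matches 0xxxxxxx → 1-byte sequence.
Byte 1: 0x67 = 01100111, payload 1100111 (7 bits).
Concatenate: 1100111 = 0x67 (7 bits → U+0067).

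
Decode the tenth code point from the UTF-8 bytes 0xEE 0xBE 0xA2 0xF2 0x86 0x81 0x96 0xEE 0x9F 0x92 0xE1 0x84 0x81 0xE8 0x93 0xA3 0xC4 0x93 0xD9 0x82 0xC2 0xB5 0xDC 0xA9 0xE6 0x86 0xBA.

Offset 0: leading byte 0xEE = 11101110 → 3-byte char #1 = EE BE A2.
Offset 3: leading byte 0xF2 = 11110010 → 4-byte char #2 = F2 86 81 96.
Offset 7: leading byte 0xEE = 11101110 → 3-byte char #3 = EE 9F 92.
Offset 10: leading byte 0xE1 = 11100001 → 3-byte char #4 = E1 84 81.
Offset 13: leading byte 0xE8 = 11101000 → 3-byte char #5 = E8 93 A3.
Offset 16: leading byte 0xC4 = 11000100 → 2-byte char #6 = C4 93.
Offset 18: leading byte 0xD9 = 11011001 → 2-byte char #7 = D9 82.
Offset 20: leading byte 0xC2 = 11000010 → 2-byte char #8 = C2 B5.
Offset 22: leading byte 0xDC = 11011100 → 2-byte char #9 = DC A9.
Offset 24: leading byte 0xE6 = 11100110 → 3-byte char #10 = E6 86 BA.
Leading byte 0xE6 = 11100110 matches 1110xxxx → 3-byte sequence.
Byte 1: 0xE6 = 11100110, payload 0110 (4 bits).
Byte 2: 0x86 = 10000110 (10xxxxxx ✓), payload 000110.
Byte 3: 0xBA = 10111010 (10xxxxxx ✓), payload 111010.
Concatenate: 0110000110111010 = 0x61BA (16 bits → U+61BA).

U+61BA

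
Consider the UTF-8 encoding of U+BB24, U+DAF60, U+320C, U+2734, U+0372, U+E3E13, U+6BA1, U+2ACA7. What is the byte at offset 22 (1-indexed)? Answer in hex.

0xA1

1-indexed offset 22 is 0-indexed offset 21.
U+BB24 → 3-byte form EB AC A4 at offsets 0–2.
U+DAF60 → 4-byte form F3 9A BD A0 at offsets 3–6.
U+320C → 3-byte form E3 88 8C at offsets 7–9.
U+2734 → 3-byte form E2 9C B4 at offsets 10–12.
U+0372 → 2-byte form CD B2 at offsets 13–14.
U+E3E13 → 4-byte form F3 A3 B8 93 at offsets 15–18.
U+6BA1 → 3-byte form E6 AE A1 at offsets 19–21.
Offset 21 falls in char 7's range; it's byte 3 of E6 AE A1 = 0xA1.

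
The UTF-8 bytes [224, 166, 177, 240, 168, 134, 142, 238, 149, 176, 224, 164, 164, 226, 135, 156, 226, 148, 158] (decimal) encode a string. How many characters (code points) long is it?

6

Byte at offset 0: 0xE0 = 11100000 → 3-byte char (#1). Advance 3.
Byte at offset 3: 0xF0 = 11110000 → 4-byte char (#2). Advance 4.
Byte at offset 7: 0xEE = 11101110 → 3-byte char (#3). Advance 3.
Byte at offset 10: 0xE0 = 11100000 → 3-byte char (#4). Advance 3.
Byte at offset 13: 0xE2 = 11100010 → 3-byte char (#5). Advance 3.
Byte at offset 16: 0xE2 = 11100010 → 3-byte char (#6). Advance 3.
Reached end at offset 19 after 6 code points.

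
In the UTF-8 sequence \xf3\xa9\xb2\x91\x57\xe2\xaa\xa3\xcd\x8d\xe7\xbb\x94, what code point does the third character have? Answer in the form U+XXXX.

Offset 0: leading byte 0xF3 = 11110011 → 4-byte char #1 = F3 A9 B2 91.
Offset 4: leading byte 0x57 = 01010111 → 1-byte char #2 = 57.
Offset 5: leading byte 0xE2 = 11100010 → 3-byte char #3 = E2 AA A3.
Leading byte 0xE2 = 11100010 matches 1110xxxx → 3-byte sequence.
Byte 1: 0xE2 = 11100010, payload 0010 (4 bits).
Byte 2: 0xAA = 10101010 (10xxxxxx ✓), payload 101010.
Byte 3: 0xA3 = 10100011 (10xxxxxx ✓), payload 100011.
Concatenate: 0010101010100011 = 0x2AA3 (16 bits → U+2AA3).

U+2AA3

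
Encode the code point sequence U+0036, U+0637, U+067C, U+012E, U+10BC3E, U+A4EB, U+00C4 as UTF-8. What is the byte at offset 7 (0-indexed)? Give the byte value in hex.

U+0036 → 1-byte form 36 at offsets 0–0.
U+0637 → 2-byte form D8 B7 at offsets 1–2.
U+067C → 2-byte form D9 BC at offsets 3–4.
U+012E → 2-byte form C4 AE at offsets 5–6.
U+10BC3E → 4-byte form F4 8B B0 BE at offsets 7–10.
Offset 7 falls in char 5's range; it's byte 1 of F4 8B B0 BE = 0xF4.

0xF4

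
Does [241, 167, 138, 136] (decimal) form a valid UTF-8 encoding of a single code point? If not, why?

valid

Leading byte 0xF1 = 11110001 → 4-byte form.
Continuation bytes 0xA7=10100111, 0x8A=10001010, 0x88=10001000 all match 10xxxxxx.
Decoded value 0x67288 is ≥ 0x10000 (shortest form) and not a surrogate.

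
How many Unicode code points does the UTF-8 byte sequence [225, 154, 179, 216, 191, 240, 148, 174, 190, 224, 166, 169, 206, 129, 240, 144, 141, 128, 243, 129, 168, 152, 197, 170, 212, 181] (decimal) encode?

Byte at offset 0: 0xE1 = 11100001 → 3-byte char (#1). Advance 3.
Byte at offset 3: 0xD8 = 11011000 → 2-byte char (#2). Advance 2.
Byte at offset 5: 0xF0 = 11110000 → 4-byte char (#3). Advance 4.
Byte at offset 9: 0xE0 = 11100000 → 3-byte char (#4). Advance 3.
Byte at offset 12: 0xCE = 11001110 → 2-byte char (#5). Advance 2.
Byte at offset 14: 0xF0 = 11110000 → 4-byte char (#6). Advance 4.
Byte at offset 18: 0xF3 = 11110011 → 4-byte char (#7). Advance 4.
Byte at offset 22: 0xC5 = 11000101 → 2-byte char (#8). Advance 2.
Byte at offset 24: 0xD4 = 11010100 → 2-byte char (#9). Advance 2.
Reached end at offset 26 after 9 code points.

9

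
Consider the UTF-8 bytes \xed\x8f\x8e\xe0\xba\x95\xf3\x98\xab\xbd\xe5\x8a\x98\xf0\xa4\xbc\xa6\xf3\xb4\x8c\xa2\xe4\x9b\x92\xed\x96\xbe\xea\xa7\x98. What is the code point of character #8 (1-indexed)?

Offset 0: leading byte 0xED = 11101101 → 3-byte char #1 = ED 8F 8E.
Offset 3: leading byte 0xE0 = 11100000 → 3-byte char #2 = E0 BA 95.
Offset 6: leading byte 0xF3 = 11110011 → 4-byte char #3 = F3 98 AB BD.
Offset 10: leading byte 0xE5 = 11100101 → 3-byte char #4 = E5 8A 98.
Offset 13: leading byte 0xF0 = 11110000 → 4-byte char #5 = F0 A4 BC A6.
Offset 17: leading byte 0xF3 = 11110011 → 4-byte char #6 = F3 B4 8C A2.
Offset 21: leading byte 0xE4 = 11100100 → 3-byte char #7 = E4 9B 92.
Offset 24: leading byte 0xED = 11101101 → 3-byte char #8 = ED 96 BE.
Leading byte 0xED = 11101101 matches 1110xxxx → 3-byte sequence.
Byte 1: 0xED = 11101101, payload 1101 (4 bits).
Byte 2: 0x96 = 10010110 (10xxxxxx ✓), payload 010110.
Byte 3: 0xBE = 10111110 (10xxxxxx ✓), payload 111110.
Concatenate: 1101010110111110 = 0xD5BE (16 bits → U+D5BE).

U+D5BE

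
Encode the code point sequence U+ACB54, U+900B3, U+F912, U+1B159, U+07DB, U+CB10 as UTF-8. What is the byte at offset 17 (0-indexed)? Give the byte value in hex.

0xEC

U+ACB54 → 4-byte form F2 AC AD 94 at offsets 0–3.
U+900B3 → 4-byte form F2 90 82 B3 at offsets 4–7.
U+F912 → 3-byte form EF A4 92 at offsets 8–10.
U+1B159 → 4-byte form F0 9B 85 99 at offsets 11–14.
U+07DB → 2-byte form DF 9B at offsets 15–16.
U+CB10 → 3-byte form EC AC 90 at offsets 17–19.
Offset 17 falls in char 6's range; it's byte 1 of EC AC 90 = 0xEC.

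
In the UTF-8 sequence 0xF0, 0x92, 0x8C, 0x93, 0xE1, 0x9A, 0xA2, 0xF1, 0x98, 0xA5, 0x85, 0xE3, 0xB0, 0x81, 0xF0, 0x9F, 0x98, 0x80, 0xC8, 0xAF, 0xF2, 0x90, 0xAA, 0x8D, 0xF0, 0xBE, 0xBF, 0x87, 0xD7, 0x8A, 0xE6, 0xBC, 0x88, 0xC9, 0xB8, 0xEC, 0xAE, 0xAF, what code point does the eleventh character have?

U+0278

Offset 0: leading byte 0xF0 = 11110000 → 4-byte char #1 = F0 92 8C 93.
Offset 4: leading byte 0xE1 = 11100001 → 3-byte char #2 = E1 9A A2.
Offset 7: leading byte 0xF1 = 11110001 → 4-byte char #3 = F1 98 A5 85.
Offset 11: leading byte 0xE3 = 11100011 → 3-byte char #4 = E3 B0 81.
Offset 14: leading byte 0xF0 = 11110000 → 4-byte char #5 = F0 9F 98 80.
Offset 18: leading byte 0xC8 = 11001000 → 2-byte char #6 = C8 AF.
Offset 20: leading byte 0xF2 = 11110010 → 4-byte char #7 = F2 90 AA 8D.
Offset 24: leading byte 0xF0 = 11110000 → 4-byte char #8 = F0 BE BF 87.
Offset 28: leading byte 0xD7 = 11010111 → 2-byte char #9 = D7 8A.
Offset 30: leading byte 0xE6 = 11100110 → 3-byte char #10 = E6 BC 88.
Offset 33: leading byte 0xC9 = 11001001 → 2-byte char #11 = C9 B8.
Leading byte 0xC9 = 11001001 matches 110xxxxx → 2-byte sequence.
Byte 1: 0xC9 = 11001001, payload 01001 (5 bits).
Byte 2: 0xB8 = 10111000 (10xxxxxx ✓), payload 111000.
Concatenate: 01001111000 = 0x278 (11 bits → U+0278).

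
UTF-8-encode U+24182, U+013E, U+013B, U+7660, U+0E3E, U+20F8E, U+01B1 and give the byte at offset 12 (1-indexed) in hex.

1-indexed offset 12 is 0-indexed offset 11.
U+24182 → 4-byte form F0 A4 86 82 at offsets 0–3.
U+013E → 2-byte form C4 BE at offsets 4–5.
U+013B → 2-byte form C4 BB at offsets 6–7.
U+7660 → 3-byte form E7 99 A0 at offsets 8–10.
U+0E3E → 3-byte form E0 B8 BE at offsets 11–13.
Offset 11 falls in char 5's range; it's byte 1 of E0 B8 BE = 0xE0.

0xE0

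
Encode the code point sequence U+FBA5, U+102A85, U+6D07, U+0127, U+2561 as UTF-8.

U+FBA5: 3-byte form → EF AE A5.
U+102A85: 4-byte form → F4 82 AA 85.
U+6D07: 3-byte form → E6 B4 87.
U+0127: 2-byte form → C4 A7.
U+2561: 3-byte form → E2 95 A1.
Concatenated (15 bytes): EF AE A5 F4 82 AA 85 E6 B4 87 C4 A7 E2 95 A1.

EF AE A5 F4 82 AA 85 E6 B4 87 C4 A7 E2 95 A1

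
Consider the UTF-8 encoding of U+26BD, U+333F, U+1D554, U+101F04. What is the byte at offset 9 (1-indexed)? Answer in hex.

0x95

1-indexed offset 9 is 0-indexed offset 8.
U+26BD → 3-byte form E2 9A BD at offsets 0–2.
U+333F → 3-byte form E3 8C BF at offsets 3–5.
U+1D554 → 4-byte form F0 9D 95 94 at offsets 6–9.
Offset 8 falls in char 3's range; it's byte 3 of F0 9D 95 94 = 0x95.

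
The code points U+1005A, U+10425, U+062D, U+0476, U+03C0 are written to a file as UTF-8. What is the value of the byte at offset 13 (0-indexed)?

U+1005A → 4-byte form F0 90 81 9A at offsets 0–3.
U+10425 → 4-byte form F0 90 90 A5 at offsets 4–7.
U+062D → 2-byte form D8 AD at offsets 8–9.
U+0476 → 2-byte form D1 B6 at offsets 10–11.
U+03C0 → 2-byte form CF 80 at offsets 12–13.
Offset 13 falls in char 5's range; it's byte 2 of CF 80 = 0x80.

0x80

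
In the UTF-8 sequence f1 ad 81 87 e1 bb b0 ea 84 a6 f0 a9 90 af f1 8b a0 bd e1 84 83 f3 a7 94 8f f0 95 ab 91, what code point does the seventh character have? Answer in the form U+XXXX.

Offset 0: leading byte 0xF1 = 11110001 → 4-byte char #1 = F1 AD 81 87.
Offset 4: leading byte 0xE1 = 11100001 → 3-byte char #2 = E1 BB B0.
Offset 7: leading byte 0xEA = 11101010 → 3-byte char #3 = EA 84 A6.
Offset 10: leading byte 0xF0 = 11110000 → 4-byte char #4 = F0 A9 90 AF.
Offset 14: leading byte 0xF1 = 11110001 → 4-byte char #5 = F1 8B A0 BD.
Offset 18: leading byte 0xE1 = 11100001 → 3-byte char #6 = E1 84 83.
Offset 21: leading byte 0xF3 = 11110011 → 4-byte char #7 = F3 A7 94 8F.
Leading byte 0xF3 = 11110011 matches 11110xxx → 4-byte sequence.
Byte 1: 0xF3 = 11110011, payload 011 (3 bits).
Byte 2: 0xA7 = 10100111 (10xxxxxx ✓), payload 100111.
Byte 3: 0x94 = 10010100 (10xxxxxx ✓), payload 010100.
Byte 4: 0x8F = 10001111 (10xxxxxx ✓), payload 001111.
Concatenate: 011100111010100001111 = 0xE750F (21 bits → U+E750F).

U+E750F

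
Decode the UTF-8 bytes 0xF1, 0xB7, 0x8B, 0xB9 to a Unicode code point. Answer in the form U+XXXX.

U+772F9

Leading byte 0xF1 = 11110001 matches 11110xxx → 4-byte sequence.
Byte 1: 0xF1 = 11110001, payload 001 (3 bits).
Byte 2: 0xB7 = 10110111 (10xxxxxx ✓), payload 110111.
Byte 3: 0x8B = 10001011 (10xxxxxx ✓), payload 001011.
Byte 4: 0xB9 = 10111001 (10xxxxxx ✓), payload 111001.
Concatenate: 001110111001011111001 = 0x772F9 (21 bits → U+772F9).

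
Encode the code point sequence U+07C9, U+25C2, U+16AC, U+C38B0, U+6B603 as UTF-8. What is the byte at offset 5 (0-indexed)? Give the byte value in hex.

U+07C9 → 2-byte form DF 89 at offsets 0–1.
U+25C2 → 3-byte form E2 97 82 at offsets 2–4.
U+16AC → 3-byte form E1 9A AC at offsets 5–7.
Offset 5 falls in char 3's range; it's byte 1 of E1 9A AC = 0xE1.

0xE1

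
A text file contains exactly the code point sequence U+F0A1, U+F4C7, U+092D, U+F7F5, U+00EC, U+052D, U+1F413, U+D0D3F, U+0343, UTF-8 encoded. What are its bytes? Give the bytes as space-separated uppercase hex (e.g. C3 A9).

EF 82 A1 EF 93 87 E0 A4 AD EF 9F B5 C3 AC D4 AD F0 9F 90 93 F3 90 B4 BF CD 83

U+F0A1: 3-byte form → EF 82 A1.
U+F4C7: 3-byte form → EF 93 87.
U+092D: 3-byte form → E0 A4 AD.
U+F7F5: 3-byte form → EF 9F B5.
U+00EC: 2-byte form → C3 AC.
U+052D: 2-byte form → D4 AD.
U+1F413: 4-byte form → F0 9F 90 93.
U+D0D3F: 4-byte form → F3 90 B4 BF.
U+0343: 2-byte form → CD 83.
Concatenated (26 bytes): EF 82 A1 EF 93 87 E0 A4 AD EF 9F B5 C3 AC D4 AD F0 9F 90 93 F3 90 B4 BF CD 83.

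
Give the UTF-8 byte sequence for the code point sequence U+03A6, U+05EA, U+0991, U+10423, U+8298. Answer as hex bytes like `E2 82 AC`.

U+03A6: 2-byte form → CE A6.
U+05EA: 2-byte form → D7 AA.
U+0991: 3-byte form → E0 A6 91.
U+10423: 4-byte form → F0 90 90 A3.
U+8298: 3-byte form → E8 8A 98.
Concatenated (14 bytes): CE A6 D7 AA E0 A6 91 F0 90 90 A3 E8 8A 98.

CE A6 D7 AA E0 A6 91 F0 90 90 A3 E8 8A 98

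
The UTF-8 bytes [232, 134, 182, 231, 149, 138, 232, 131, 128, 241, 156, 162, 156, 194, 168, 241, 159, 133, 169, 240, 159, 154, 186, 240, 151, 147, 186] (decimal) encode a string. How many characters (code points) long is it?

Byte at offset 0: 0xE8 = 11101000 → 3-byte char (#1). Advance 3.
Byte at offset 3: 0xE7 = 11100111 → 3-byte char (#2). Advance 3.
Byte at offset 6: 0xE8 = 11101000 → 3-byte char (#3). Advance 3.
Byte at offset 9: 0xF1 = 11110001 → 4-byte char (#4). Advance 4.
Byte at offset 13: 0xC2 = 11000010 → 2-byte char (#5). Advance 2.
Byte at offset 15: 0xF1 = 11110001 → 4-byte char (#6). Advance 4.
Byte at offset 19: 0xF0 = 11110000 → 4-byte char (#7). Advance 4.
Byte at offset 23: 0xF0 = 11110000 → 4-byte char (#8). Advance 4.
Reached end at offset 27 after 8 code points.

8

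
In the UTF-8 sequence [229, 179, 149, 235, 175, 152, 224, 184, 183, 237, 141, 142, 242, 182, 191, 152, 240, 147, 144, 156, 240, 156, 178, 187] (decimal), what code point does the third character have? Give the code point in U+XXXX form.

U+0E37

Offset 0: leading byte 0xE5 = 11100101 → 3-byte char #1 = E5 B3 95.
Offset 3: leading byte 0xEB = 11101011 → 3-byte char #2 = EB AF 98.
Offset 6: leading byte 0xE0 = 11100000 → 3-byte char #3 = E0 B8 B7.
Leading byte 0xE0 = 11100000 matches 1110xxxx → 3-byte sequence.
Byte 1: 0xE0 = 11100000, payload 0000 (4 bits).
Byte 2: 0xB8 = 10111000 (10xxxxxx ✓), payload 111000.
Byte 3: 0xB7 = 10110111 (10xxxxxx ✓), payload 110111.
Concatenate: 0000111000110111 = 0xE37 (16 bits → U+0E37).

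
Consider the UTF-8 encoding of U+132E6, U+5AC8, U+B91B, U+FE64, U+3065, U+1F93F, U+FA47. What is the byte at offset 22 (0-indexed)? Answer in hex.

U+132E6 → 4-byte form F0 93 8B A6 at offsets 0–3.
U+5AC8 → 3-byte form E5 AB 88 at offsets 4–6.
U+B91B → 3-byte form EB A4 9B at offsets 7–9.
U+FE64 → 3-byte form EF B9 A4 at offsets 10–12.
U+3065 → 3-byte form E3 81 A5 at offsets 13–15.
U+1F93F → 4-byte form F0 9F A4 BF at offsets 16–19.
U+FA47 → 3-byte form EF A9 87 at offsets 20–22.
Offset 22 falls in char 7's range; it's byte 3 of EF A9 87 = 0x87.

0x87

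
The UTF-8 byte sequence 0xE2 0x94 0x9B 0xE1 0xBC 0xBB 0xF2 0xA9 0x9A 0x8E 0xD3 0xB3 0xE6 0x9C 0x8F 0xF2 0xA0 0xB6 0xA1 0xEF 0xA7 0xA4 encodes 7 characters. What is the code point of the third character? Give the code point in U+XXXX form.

Offset 0: leading byte 0xE2 = 11100010 → 3-byte char #1 = E2 94 9B.
Offset 3: leading byte 0xE1 = 11100001 → 3-byte char #2 = E1 BC BB.
Offset 6: leading byte 0xF2 = 11110010 → 4-byte char #3 = F2 A9 9A 8E.
Leading byte 0xF2 = 11110010 matches 11110xxx → 4-byte sequence.
Byte 1: 0xF2 = 11110010, payload 010 (3 bits).
Byte 2: 0xA9 = 10101001 (10xxxxxx ✓), payload 101001.
Byte 3: 0x9A = 10011010 (10xxxxxx ✓), payload 011010.
Byte 4: 0x8E = 10001110 (10xxxxxx ✓), payload 001110.
Concatenate: 010101001011010001110 = 0xA968E (21 bits → U+A968E).

U+A968E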